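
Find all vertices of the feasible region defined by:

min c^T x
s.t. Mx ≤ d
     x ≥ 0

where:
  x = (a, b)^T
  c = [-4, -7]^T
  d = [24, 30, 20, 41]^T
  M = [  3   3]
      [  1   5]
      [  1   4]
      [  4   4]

(0, 0), (8, 0), (4, 4), (0, 5)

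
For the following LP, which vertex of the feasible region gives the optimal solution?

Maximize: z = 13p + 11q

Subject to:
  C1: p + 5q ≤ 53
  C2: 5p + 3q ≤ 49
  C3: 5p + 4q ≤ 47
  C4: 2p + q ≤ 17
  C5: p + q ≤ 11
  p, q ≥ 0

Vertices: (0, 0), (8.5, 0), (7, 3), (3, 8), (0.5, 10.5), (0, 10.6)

Evaluate the objective at each vertex of the feasible region:
  z(0, 0) = 0
  z(8.5, 0) = 110.5
  z(7, 3) = 124
  z(3, 8) = 127  ←
  z(0.5, 10.5) = 122
  z(0, 10.6) = 116.6
The maximum is at p = 3, q = 8.

(3, 8)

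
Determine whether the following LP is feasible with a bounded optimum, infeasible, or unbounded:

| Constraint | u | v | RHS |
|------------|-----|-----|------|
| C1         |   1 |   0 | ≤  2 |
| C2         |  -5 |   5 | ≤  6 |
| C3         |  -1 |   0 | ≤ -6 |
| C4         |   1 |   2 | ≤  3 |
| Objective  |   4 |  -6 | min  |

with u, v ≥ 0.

Infeasible (no feasible solution exists)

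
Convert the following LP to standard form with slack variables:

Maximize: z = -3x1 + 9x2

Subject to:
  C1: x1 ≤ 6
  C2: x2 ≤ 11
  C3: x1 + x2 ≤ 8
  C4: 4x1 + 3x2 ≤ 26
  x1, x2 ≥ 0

max z = -3x1 + 9x2

s.t.
  x1 + s1 = 6
  x2 + s2 = 11
  x1 + x2 + s3 = 8
  4x1 + 3x2 + s4 = 26
  x1, x2, s1, s2, s3, s4 ≥ 0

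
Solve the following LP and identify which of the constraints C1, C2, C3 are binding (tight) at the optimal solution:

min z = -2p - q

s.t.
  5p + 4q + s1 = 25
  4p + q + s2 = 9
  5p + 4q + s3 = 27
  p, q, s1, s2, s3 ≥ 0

At p = 1, q = 5, compute slack b - a·x for each constraint:
  C1: 25 − 25 = 0  (binding)
  C2: 9 − 9 = 0  (binding)
  C3: 27 − 25 = 2  (slack)

Optimal: p = 1, q = 5
Binding: C1, C2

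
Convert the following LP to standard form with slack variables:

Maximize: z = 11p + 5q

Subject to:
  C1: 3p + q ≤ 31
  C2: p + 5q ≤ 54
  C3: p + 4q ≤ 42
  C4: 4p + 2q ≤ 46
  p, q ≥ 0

max z = 11p + 5q

s.t.
  3p + q + s1 = 31
  p + 5q + s2 = 54
  p + 4q + s3 = 42
  4p + 2q + s4 = 46
  p, q, s1, s2, s3, s4 ≥ 0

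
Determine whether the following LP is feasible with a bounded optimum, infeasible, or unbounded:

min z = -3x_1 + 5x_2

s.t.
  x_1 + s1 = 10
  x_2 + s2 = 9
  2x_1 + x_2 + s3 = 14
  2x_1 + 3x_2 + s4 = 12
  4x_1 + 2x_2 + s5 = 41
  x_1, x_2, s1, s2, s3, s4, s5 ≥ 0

Feasible with a bounded optimal solution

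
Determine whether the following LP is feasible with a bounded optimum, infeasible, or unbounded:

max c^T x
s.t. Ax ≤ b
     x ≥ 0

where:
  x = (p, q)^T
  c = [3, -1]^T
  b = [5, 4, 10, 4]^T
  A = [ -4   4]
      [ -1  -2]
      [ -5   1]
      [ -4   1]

Unbounded (objective can increase without bound)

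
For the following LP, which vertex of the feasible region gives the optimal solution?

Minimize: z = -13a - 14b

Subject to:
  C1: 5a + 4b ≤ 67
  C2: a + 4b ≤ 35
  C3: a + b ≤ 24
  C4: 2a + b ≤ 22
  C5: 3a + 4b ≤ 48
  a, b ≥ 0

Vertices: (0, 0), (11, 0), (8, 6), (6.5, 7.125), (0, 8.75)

Evaluate the objective at each vertex of the feasible region:
  z(0, 0) = 0
  z(11, 0) = -143
  z(8, 6) = -188  ←
  z(6.5, 7.125) = -184.2
  z(0, 8.75) = -122.5
The minimum is at a = 8, b = 6.

(8, 6)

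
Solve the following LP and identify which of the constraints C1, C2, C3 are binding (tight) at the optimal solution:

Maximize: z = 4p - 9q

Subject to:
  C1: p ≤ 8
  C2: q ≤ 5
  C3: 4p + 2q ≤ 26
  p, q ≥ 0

At p = 6.5, q = 0, compute slack b - a·x for each constraint:
  C1: 8 − 6.5 = 1.5  (slack)
  C2: 5 − 0 = 5  (slack)
  C3: 26 − 26 = 0  (binding)

Optimal: p = 6.5, q = 0
Binding: C3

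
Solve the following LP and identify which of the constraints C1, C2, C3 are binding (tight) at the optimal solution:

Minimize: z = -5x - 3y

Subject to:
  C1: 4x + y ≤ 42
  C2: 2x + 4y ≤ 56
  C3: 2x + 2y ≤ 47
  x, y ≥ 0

At x = 8, y = 10, compute slack b - a·x for each constraint:
  C1: 42 − 42 = 0  (binding)
  C2: 56 − 56 = 0  (binding)
  C3: 47 − 36 = 11  (slack)

Optimal: x = 8, y = 10
Binding: C1, C2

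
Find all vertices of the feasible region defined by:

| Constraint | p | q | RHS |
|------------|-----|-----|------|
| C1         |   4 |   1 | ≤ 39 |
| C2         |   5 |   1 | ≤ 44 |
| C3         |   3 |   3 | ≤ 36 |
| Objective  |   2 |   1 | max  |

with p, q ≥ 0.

(0, 0), (8.8, 0), (8, 4), (0, 12)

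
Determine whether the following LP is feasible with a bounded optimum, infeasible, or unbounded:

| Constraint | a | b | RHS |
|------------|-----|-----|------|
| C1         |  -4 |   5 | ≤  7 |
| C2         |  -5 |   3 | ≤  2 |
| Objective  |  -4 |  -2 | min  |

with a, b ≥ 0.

Unbounded (objective can decrease without bound)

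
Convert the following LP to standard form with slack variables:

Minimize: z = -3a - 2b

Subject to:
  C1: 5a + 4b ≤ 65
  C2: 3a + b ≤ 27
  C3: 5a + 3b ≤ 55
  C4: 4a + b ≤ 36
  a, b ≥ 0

min z = -3a - 2b

s.t.
  5a + 4b + s1 = 65
  3a + b + s2 = 27
  5a + 3b + s3 = 55
  4a + b + s4 = 36
  a, b, s1, s2, s3, s4 ≥ 0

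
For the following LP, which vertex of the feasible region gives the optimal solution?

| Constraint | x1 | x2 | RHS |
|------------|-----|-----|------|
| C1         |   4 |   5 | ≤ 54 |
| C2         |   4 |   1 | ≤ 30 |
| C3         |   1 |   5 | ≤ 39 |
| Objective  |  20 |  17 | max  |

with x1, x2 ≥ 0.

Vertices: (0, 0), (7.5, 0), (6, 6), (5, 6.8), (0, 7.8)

Evaluate the objective at each vertex of the feasible region:
  z(0, 0) = 0
  z(7.5, 0) = 150
  z(6, 6) = 222  ←
  z(5, 6.8) = 215.6
  z(0, 7.8) = 132.6
The maximum is at x1 = 6, x2 = 6.

(6, 6)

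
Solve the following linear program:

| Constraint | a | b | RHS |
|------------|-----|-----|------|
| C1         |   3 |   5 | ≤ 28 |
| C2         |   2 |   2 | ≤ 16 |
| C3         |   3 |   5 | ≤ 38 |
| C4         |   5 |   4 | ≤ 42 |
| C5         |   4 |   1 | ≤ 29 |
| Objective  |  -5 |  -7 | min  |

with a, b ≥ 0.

Evaluate the objective at each vertex of the feasible region:
  z(0, 0) = 0
  z(7.25, 0) = -36.25
  z(7, 1) = -42
  z(6, 2) = -44  ←
  z(0, 5.6) = -39.2
The minimum is at a = 6, b = 2.

a = 6, b = 2, z = -44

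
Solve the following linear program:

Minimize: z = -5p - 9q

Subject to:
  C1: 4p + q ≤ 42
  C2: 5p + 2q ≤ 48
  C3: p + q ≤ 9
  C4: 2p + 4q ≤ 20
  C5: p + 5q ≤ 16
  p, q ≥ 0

Evaluate the objective at each vertex of the feasible region:
  z(0, 0) = 0
  z(9, 0) = -45
  z(8, 1) = -49  ←
  z(6, 2) = -48
  z(0, 3.2) = -28.8
The minimum is at p = 8, q = 1.

p = 8, q = 1, z = -49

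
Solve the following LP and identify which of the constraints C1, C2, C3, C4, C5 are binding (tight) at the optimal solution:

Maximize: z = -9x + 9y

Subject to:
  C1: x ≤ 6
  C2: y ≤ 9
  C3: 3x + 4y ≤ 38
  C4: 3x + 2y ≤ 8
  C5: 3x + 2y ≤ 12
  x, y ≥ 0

At x = 0, y = 4, compute slack b - a·x for each constraint:
  C1: 6 − 0 = 6  (slack)
  C2: 9 − 4 = 5  (slack)
  C3: 38 − 16 = 22  (slack)
  C4: 8 − 8 = 0  (binding)
  C5: 12 − 8 = 4  (slack)

Optimal: x = 0, y = 4
Binding: C4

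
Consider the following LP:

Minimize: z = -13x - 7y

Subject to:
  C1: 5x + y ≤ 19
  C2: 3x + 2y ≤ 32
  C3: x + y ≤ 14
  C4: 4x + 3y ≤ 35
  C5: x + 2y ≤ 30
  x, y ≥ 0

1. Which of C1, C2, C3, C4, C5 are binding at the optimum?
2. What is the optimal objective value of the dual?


1. C1, C4
2. -89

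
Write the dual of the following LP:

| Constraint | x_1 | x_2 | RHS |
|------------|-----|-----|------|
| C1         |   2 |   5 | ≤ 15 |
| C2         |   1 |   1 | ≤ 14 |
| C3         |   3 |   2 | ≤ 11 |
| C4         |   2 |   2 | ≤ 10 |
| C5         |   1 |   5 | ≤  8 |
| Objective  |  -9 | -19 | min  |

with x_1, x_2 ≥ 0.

Primal min cᵀx s.t. Ax ≤ b, x ≥ 0  →  Dual max −bᵀy s.t. Aᵀy ≥ −c, y ≥ 0.

Maximize: z = -15y1 - 14y2 - 11y3 - 10y4 - 8y5

Subject to:
  2y1 + y2 + 3y3 + 2y4 + y5 ≥ 9
  5y1 + y2 + 2y3 + 2y4 + 5y5 ≥ 19
  y1, y2, y3, y4, y5 ≥ 0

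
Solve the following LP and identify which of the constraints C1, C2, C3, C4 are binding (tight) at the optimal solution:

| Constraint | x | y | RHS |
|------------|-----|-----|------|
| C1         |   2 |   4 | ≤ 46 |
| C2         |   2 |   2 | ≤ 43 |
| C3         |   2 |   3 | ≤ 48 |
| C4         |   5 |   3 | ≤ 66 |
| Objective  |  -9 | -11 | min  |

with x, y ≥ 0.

At x = 9, y = 7, compute slack b - a·x for each constraint:
  C1: 46 − 46 = 0  (binding)
  C2: 43 − 32 = 11  (slack)
  C3: 48 − 39 = 9  (slack)
  C4: 66 − 66 = 0  (binding)

Optimal: x = 9, y = 7
Binding: C1, C4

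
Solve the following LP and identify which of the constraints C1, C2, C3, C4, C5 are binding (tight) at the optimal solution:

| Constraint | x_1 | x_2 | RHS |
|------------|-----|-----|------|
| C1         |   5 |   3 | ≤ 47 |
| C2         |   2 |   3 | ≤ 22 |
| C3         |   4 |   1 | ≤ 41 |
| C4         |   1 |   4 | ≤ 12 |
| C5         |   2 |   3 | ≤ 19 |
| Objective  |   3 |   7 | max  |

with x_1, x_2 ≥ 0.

At x_1 = 8, x_2 = 1, compute slack b - a·x for each constraint:
  C1: 47 − 43 = 4  (slack)
  C2: 22 − 19 = 3  (slack)
  C3: 41 − 33 = 8  (slack)
  C4: 12 − 12 = 0  (binding)
  C5: 19 − 19 = 0  (binding)

Optimal: x_1 = 8, x_2 = 1
Binding: C4, C5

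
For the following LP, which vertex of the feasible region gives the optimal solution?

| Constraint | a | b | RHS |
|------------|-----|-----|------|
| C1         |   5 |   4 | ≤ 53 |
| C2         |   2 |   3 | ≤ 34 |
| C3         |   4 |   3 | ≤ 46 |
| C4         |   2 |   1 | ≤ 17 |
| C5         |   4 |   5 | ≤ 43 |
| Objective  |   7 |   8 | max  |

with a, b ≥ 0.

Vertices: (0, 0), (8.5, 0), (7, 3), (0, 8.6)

Evaluate the objective at each vertex of the feasible region:
  z(0, 0) = 0
  z(8.5, 0) = 59.5
  z(7, 3) = 73  ←
  z(0, 8.6) = 68.8
The maximum is at a = 7, b = 3.

(7, 3)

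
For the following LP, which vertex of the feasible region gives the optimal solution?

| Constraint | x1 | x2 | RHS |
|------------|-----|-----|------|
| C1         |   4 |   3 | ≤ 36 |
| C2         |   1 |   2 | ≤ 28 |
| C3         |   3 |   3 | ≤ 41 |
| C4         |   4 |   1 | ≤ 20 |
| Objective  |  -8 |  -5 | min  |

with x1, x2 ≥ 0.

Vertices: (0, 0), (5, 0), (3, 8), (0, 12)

Evaluate the objective at each vertex of the feasible region:
  z(0, 0) = 0
  z(5, 0) = -40
  z(3, 8) = -64  ←
  z(0, 12) = -60
The minimum is at x1 = 3, x2 = 8.

(3, 8)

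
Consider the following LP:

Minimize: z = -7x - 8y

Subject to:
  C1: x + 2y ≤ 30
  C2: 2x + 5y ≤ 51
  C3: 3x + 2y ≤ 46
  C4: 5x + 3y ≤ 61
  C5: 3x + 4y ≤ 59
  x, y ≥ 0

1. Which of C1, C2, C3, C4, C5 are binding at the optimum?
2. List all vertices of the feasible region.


1. C2, C4
2. (0, 0), (12.2, 0), (8, 7), (0, 10.2)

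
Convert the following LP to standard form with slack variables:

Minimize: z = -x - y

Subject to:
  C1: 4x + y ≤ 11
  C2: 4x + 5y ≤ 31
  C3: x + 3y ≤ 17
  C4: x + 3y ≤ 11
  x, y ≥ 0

min z = -x - y

s.t.
  4x + y + s1 = 11
  4x + 5y + s2 = 31
  x + 3y + s3 = 17
  x + 3y + s4 = 11
  x, y, s1, s2, s3, s4 ≥ 0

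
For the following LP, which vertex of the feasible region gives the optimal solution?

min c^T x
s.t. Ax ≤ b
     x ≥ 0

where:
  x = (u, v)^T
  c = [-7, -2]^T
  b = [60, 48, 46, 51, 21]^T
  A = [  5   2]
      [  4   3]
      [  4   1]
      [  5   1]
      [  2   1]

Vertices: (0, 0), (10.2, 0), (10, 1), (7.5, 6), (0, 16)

Evaluate the objective at each vertex of the feasible region:
  z(0, 0) = 0
  z(10.2, 0) = -71.4
  z(10, 1) = -72  ←
  z(7.5, 6) = -64.5
  z(0, 16) = -32
The minimum is at u = 10, v = 1.

(10, 1)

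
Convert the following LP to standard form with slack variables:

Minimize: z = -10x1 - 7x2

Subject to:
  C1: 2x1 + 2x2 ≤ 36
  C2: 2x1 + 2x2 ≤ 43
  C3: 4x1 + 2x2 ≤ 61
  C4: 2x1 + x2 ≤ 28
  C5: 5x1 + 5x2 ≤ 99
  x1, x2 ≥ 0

min z = -10x1 - 7x2

s.t.
  2x1 + 2x2 + s1 = 36
  2x1 + 2x2 + s2 = 43
  4x1 + 2x2 + s3 = 61
  2x1 + x2 + s4 = 28
  5x1 + 5x2 + s5 = 99
  x1, x2, s1, s2, s3, s4, s5 ≥ 0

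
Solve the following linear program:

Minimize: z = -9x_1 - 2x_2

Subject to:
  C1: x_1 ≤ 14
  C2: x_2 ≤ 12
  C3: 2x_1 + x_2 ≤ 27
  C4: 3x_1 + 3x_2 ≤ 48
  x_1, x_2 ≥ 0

Evaluate the objective at each vertex of the feasible region:
  z(0, 0) = 0
  z(13.5, 0) = -121.5  ←
  z(11, 5) = -109
  z(4, 12) = -60
  z(0, 12) = -24
The minimum is at x_1 = 13.5, x_2 = 0.

x_1 = 13.5, x_2 = 0, z = -121.5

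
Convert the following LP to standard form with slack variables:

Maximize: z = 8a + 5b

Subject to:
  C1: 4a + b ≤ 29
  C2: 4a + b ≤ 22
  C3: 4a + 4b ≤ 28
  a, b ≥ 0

max z = 8a + 5b

s.t.
  4a + b + s1 = 29
  4a + b + s2 = 22
  4a + 4b + s3 = 28
  a, b, s1, s2, s3 ≥ 0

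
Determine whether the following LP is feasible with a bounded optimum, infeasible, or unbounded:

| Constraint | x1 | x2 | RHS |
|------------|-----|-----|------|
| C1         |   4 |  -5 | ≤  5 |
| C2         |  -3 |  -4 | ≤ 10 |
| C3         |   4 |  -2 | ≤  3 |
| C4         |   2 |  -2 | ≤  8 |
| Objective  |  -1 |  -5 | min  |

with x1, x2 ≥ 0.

Unbounded (objective can decrease without bound)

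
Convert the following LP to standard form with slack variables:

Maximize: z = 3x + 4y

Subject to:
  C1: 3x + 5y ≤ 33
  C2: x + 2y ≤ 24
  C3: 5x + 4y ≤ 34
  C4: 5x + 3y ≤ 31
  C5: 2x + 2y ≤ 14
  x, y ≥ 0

max z = 3x + 4y

s.t.
  3x + 5y + s1 = 33
  x + 2y + s2 = 24
  5x + 4y + s3 = 34
  5x + 3y + s4 = 31
  2x + 2y + s5 = 14
  x, y, s1, s2, s3, s4, s5 ≥ 0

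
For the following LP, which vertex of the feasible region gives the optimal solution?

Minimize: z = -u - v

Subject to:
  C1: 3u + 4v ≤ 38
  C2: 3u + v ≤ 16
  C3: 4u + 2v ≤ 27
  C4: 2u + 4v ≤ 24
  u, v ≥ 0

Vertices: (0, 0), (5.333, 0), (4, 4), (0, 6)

Evaluate the objective at each vertex of the feasible region:
  z(0, 0) = 0
  z(5.333, 0) = -5.333
  z(4, 4) = -8  ←
  z(0, 6) = -6
The minimum is at u = 4, v = 4.

(4, 4)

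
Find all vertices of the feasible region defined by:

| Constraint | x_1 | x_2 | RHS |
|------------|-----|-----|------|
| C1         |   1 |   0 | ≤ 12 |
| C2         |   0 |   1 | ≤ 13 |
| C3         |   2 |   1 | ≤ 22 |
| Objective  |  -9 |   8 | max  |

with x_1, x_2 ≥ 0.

(0, 0), (11, 0), (4.5, 13), (0, 13)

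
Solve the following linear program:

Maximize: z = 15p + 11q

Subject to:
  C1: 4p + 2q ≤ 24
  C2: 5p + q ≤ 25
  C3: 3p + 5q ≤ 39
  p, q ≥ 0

Evaluate the objective at each vertex of the feasible region:
  z(0, 0) = 0
  z(5, 0) = 75
  z(4.333, 3.333) = 101.7
  z(3, 6) = 111  ←
  z(0, 7.8) = 85.8
The maximum is at p = 3, q = 6.

p = 3, q = 6, z = 111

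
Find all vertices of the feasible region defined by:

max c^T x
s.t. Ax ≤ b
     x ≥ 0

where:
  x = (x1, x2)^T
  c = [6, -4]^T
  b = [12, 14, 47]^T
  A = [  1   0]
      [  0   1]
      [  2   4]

(0, 0), (12, 0), (12, 5.75), (0, 11.75)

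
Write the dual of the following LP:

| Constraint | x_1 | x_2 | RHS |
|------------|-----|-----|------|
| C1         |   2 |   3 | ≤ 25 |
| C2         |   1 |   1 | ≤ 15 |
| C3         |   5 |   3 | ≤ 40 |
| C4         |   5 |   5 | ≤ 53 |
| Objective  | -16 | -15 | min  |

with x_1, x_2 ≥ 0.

Primal min cᵀx s.t. Ax ≤ b, x ≥ 0  →  Dual max −bᵀy s.t. Aᵀy ≥ −c, y ≥ 0.

Maximize: z = -25y1 - 15y2 - 40y3 - 53y4

Subject to:
  2y1 + y2 + 5y3 + 5y4 ≥ 16
  3y1 + y2 + 3y3 + 5y4 ≥ 15
  y1, y2, y3, y4 ≥ 0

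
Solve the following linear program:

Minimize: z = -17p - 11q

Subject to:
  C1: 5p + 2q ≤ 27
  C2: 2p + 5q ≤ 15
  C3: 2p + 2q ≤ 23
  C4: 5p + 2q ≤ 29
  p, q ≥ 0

Evaluate the objective at each vertex of the feasible region:
  z(0, 0) = 0
  z(5.4, 0) = -91.8
  z(5, 1) = -96  ←
  z(0, 3) = -33
The minimum is at p = 5, q = 1.

p = 5, q = 1, z = -96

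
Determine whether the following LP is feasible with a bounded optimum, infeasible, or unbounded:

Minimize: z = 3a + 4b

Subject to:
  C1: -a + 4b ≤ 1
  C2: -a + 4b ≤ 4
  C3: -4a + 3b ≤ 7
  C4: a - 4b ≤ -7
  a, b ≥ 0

Infeasible (no feasible solution exists)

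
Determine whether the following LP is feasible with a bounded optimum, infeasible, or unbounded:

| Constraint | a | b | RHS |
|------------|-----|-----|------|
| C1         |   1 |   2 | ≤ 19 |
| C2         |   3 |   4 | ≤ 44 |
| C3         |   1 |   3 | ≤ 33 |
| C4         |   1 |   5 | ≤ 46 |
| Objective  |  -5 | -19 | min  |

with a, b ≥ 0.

Feasible with a bounded optimal solution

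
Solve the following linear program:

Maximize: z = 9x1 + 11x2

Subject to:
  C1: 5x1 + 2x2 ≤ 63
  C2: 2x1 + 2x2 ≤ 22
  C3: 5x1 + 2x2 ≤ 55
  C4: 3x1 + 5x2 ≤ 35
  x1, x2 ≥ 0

Evaluate the objective at each vertex of the feasible region:
  z(0, 0) = 0
  z(11, 0) = 99
  z(10, 1) = 101  ←
  z(0, 7) = 77
The maximum is at x1 = 10, x2 = 1.

x1 = 10, x2 = 1, z = 101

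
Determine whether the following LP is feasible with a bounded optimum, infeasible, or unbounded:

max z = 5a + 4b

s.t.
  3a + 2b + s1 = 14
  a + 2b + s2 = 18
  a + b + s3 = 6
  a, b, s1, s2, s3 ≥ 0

Feasible with a bounded optimal solution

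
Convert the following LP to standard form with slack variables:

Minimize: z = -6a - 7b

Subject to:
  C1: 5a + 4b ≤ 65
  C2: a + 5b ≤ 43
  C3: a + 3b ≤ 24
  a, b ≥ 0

min z = -6a - 7b

s.t.
  5a + 4b + s1 = 65
  a + 5b + s2 = 43
  a + 3b + s3 = 24
  a, b, s1, s2, s3 ≥ 0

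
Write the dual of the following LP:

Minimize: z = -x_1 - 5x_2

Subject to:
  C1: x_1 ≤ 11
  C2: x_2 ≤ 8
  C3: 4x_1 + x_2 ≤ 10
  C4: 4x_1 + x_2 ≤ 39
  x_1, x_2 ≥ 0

Primal min cᵀx s.t. Ax ≤ b, x ≥ 0  →  Dual max −bᵀy s.t. Aᵀy ≥ −c, y ≥ 0.

Maximize: z = -11y1 - 8y2 - 10y3 - 39y4

Subject to:
  y1 + 4y3 + 4y4 ≥ 1
  y2 + y3 + y4 ≥ 5
  y1, y2, y3, y4 ≥ 0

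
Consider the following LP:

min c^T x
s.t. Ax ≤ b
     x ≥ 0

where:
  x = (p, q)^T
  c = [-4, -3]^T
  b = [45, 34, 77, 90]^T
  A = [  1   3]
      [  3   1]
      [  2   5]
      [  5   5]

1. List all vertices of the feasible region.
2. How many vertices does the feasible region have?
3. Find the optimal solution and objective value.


1. (0, 0), (11.33, 0), (8, 10), (4.5, 13.5), (0, 15)
2. 5
3. p = 8, q = 10, z = -62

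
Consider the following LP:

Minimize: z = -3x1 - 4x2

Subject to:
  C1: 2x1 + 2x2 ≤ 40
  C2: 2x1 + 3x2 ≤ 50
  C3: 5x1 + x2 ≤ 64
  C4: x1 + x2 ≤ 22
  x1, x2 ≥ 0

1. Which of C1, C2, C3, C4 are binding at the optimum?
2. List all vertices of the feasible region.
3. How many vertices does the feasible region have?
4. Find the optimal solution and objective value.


1. C1, C2
2. (0, 0), (12.8, 0), (11, 9), (10, 10), (0, 16.67)
3. 5
4. x1 = 10, x2 = 10, z = -70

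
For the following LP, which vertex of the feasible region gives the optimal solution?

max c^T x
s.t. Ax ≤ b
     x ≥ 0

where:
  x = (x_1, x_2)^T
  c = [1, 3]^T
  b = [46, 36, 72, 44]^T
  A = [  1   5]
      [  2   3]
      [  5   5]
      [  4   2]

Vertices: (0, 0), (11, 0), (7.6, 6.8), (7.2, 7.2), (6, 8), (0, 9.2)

Evaluate the objective at each vertex of the feasible region:
  z(0, 0) = 0
  z(11, 0) = 11
  z(7.6, 6.8) = 28
  z(7.2, 7.2) = 28.8
  z(6, 8) = 30  ←
  z(0, 9.2) = 27.6
The maximum is at x_1 = 6, x_2 = 8.

(6, 8)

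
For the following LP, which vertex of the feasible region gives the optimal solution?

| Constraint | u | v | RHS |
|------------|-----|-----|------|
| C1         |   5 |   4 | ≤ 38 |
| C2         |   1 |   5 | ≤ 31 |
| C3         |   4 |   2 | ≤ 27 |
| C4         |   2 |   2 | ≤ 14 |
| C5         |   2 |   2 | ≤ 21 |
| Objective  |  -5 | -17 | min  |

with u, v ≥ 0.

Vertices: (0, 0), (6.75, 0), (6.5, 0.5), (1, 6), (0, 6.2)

Evaluate the objective at each vertex of the feasible region:
  z(0, 0) = 0
  z(6.75, 0) = -33.75
  z(6.5, 0.5) = -41
  z(1, 6) = -107  ←
  z(0, 6.2) = -105.4
The minimum is at u = 1, v = 6.

(1, 6)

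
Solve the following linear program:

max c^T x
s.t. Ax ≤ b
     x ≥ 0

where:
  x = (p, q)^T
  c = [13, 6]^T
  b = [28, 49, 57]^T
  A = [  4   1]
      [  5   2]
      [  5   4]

Evaluate the objective at each vertex of the feasible region:
  z(0, 0) = 0
  z(7, 0) = 91
  z(5, 8) = 113  ←
  z(0, 14.25) = 85.5
The maximum is at p = 5, q = 8.

p = 5, q = 8, z = 113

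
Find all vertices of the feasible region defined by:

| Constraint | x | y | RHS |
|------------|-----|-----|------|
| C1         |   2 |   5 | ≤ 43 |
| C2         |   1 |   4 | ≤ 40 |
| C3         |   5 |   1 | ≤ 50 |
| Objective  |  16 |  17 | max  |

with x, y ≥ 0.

(0, 0), (10, 0), (9, 5), (0, 8.6)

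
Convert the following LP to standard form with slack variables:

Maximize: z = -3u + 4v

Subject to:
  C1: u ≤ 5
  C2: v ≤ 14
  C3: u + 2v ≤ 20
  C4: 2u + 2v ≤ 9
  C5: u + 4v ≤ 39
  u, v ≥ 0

max z = -3u + 4v

s.t.
  u + s1 = 5
  v + s2 = 14
  u + 2v + s3 = 20
  2u + 2v + s4 = 9
  u + 4v + s5 = 39
  u, v, s1, s2, s3, s4, s5 ≥ 0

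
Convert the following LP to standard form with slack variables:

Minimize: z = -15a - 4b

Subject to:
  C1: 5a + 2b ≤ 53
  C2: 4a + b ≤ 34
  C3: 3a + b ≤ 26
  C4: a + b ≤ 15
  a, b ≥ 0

min z = -15a - 4b

s.t.
  5a + 2b + s1 = 53
  4a + b + s2 = 34
  3a + b + s3 = 26
  a + b + s4 = 15
  a, b, s1, s2, s3, s4 ≥ 0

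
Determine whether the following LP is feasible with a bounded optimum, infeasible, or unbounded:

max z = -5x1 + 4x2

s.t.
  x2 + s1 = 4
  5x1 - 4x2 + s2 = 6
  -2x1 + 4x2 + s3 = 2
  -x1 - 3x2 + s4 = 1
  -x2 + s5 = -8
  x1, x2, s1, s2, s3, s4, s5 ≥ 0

Infeasible (no feasible solution exists)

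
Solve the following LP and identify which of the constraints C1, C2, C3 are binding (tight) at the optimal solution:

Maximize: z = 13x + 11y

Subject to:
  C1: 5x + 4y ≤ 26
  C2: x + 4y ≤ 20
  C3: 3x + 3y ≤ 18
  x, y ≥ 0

At x = 2, y = 4, compute slack b - a·x for each constraint:
  C1: 26 − 26 = 0  (binding)
  C2: 20 − 18 = 2  (slack)
  C3: 18 − 18 = 0  (binding)

Optimal: x = 2, y = 4
Binding: C1, C3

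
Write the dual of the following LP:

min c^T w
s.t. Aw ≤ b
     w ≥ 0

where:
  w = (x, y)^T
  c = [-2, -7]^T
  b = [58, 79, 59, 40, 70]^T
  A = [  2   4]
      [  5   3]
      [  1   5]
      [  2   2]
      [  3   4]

Primal min cᵀx s.t. Ax ≤ b, x ≥ 0  →  Dual max −bᵀy s.t. Aᵀy ≥ −c, y ≥ 0.

Maximize: z = -58y1 - 79y2 - 59y3 - 40y4 - 70y5

Subject to:
  2y1 + 5y2 + y3 + 2y4 + 3y5 ≥ 2
  4y1 + 3y2 + 5y3 + 2y4 + 4y5 ≥ 7
  y1, y2, y3, y4, y5 ≥ 0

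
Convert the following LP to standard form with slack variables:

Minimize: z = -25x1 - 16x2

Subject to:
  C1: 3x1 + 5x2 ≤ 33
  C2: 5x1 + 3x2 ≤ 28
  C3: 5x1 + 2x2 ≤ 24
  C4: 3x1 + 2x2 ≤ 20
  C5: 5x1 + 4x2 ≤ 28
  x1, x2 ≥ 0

min z = -25x1 - 16x2

s.t.
  3x1 + 5x2 + s1 = 33
  5x1 + 3x2 + s2 = 28
  5x1 + 2x2 + s3 = 24
  3x1 + 2x2 + s4 = 20
  5x1 + 4x2 + s5 = 28
  x1, x2, s1, s2, s3, s4, s5 ≥ 0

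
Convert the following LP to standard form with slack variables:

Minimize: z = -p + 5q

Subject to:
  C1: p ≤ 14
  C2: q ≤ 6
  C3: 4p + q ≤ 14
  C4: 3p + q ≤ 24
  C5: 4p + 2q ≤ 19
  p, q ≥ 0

min z = -p + 5q

s.t.
  p + s1 = 14
  q + s2 = 6
  4p + q + s3 = 14
  3p + q + s4 = 24
  4p + 2q + s5 = 19
  p, q, s1, s2, s3, s4, s5 ≥ 0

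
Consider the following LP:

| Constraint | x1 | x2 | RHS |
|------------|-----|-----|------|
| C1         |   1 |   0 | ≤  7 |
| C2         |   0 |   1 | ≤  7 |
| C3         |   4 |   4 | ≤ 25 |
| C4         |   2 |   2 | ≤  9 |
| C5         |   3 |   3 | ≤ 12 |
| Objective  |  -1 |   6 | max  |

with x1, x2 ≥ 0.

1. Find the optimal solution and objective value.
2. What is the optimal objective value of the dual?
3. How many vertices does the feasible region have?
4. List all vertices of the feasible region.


1. x1 = 0, x2 = 4, z = 24
2. 24
3. 3
4. (0, 0), (4, 0), (0, 4)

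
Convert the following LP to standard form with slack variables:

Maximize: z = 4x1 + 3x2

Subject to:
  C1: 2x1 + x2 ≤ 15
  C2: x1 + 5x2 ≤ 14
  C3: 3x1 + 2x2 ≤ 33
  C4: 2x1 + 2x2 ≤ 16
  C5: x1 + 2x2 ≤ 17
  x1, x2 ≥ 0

max z = 4x1 + 3x2

s.t.
  2x1 + x2 + s1 = 15
  x1 + 5x2 + s2 = 14
  3x1 + 2x2 + s3 = 33
  2x1 + 2x2 + s4 = 16
  x1 + 2x2 + s5 = 17
  x1, x2, s1, s2, s3, s4, s5 ≥ 0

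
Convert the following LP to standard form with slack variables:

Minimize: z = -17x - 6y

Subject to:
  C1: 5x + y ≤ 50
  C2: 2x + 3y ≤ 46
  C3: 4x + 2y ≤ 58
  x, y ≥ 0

min z = -17x - 6y

s.t.
  5x + y + s1 = 50
  2x + 3y + s2 = 46
  4x + 2y + s3 = 58
  x, y, s1, s2, s3 ≥ 0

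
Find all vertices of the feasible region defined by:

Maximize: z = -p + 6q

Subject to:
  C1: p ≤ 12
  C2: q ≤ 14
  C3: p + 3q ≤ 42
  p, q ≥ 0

(0, 0), (12, 0), (12, 10), (0, 14)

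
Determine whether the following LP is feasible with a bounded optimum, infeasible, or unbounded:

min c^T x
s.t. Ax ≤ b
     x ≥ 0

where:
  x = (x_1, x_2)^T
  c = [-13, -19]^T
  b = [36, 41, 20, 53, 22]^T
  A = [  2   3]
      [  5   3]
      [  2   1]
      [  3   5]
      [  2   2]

Feasible with a bounded optimal solution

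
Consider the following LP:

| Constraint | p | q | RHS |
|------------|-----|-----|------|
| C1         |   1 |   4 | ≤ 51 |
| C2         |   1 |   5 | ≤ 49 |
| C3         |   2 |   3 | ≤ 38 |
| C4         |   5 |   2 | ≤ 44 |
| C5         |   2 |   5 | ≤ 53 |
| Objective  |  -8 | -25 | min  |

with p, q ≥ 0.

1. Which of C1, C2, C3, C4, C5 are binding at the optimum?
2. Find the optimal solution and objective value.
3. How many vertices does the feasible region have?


1. C2, C5
2. p = 4, q = 9, z = -257
3. 5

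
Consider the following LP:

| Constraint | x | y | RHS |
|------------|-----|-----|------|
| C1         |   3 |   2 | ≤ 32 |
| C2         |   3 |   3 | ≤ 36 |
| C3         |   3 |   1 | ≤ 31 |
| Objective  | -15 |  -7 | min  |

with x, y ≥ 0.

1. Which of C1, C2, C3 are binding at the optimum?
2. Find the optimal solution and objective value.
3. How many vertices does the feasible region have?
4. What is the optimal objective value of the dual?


1. C1, C3
2. x = 10, y = 1, z = -157
3. 5
4. -157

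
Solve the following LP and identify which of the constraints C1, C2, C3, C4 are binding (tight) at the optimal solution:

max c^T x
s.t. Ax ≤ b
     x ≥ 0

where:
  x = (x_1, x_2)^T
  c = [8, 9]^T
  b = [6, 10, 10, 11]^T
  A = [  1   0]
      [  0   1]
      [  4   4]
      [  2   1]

At x_1 = 0, x_2 = 2.5, compute slack b - a·x for each constraint:
  C1: 6 − 0 = 6  (slack)
  C2: 10 − 2.5 = 7.5  (slack)
  C3: 10 − 10 = 0  (binding)
  C4: 11 − 2.5 = 8.5  (slack)

Optimal: x_1 = 0, x_2 = 2.5
Binding: C3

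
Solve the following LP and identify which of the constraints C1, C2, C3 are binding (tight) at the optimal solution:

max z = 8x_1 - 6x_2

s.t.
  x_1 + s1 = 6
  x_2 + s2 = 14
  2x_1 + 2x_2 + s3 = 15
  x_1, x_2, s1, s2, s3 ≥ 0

At x_1 = 6, x_2 = 0, compute slack b - a·x for each constraint:
  C1: 6 − 6 = 0  (binding)
  C2: 14 − 0 = 14  (slack)
  C3: 15 − 12 = 3  (slack)

Optimal: x_1 = 6, x_2 = 0
Binding: C1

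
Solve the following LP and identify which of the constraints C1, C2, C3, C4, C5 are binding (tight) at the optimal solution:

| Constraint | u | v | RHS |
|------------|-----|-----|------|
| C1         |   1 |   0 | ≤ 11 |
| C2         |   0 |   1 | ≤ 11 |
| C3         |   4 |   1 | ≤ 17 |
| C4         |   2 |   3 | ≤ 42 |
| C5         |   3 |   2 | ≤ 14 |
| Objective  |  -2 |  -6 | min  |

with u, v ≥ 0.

At u = 0, v = 7, compute slack b - a·x for each constraint:
  C1: 11 − 0 = 11  (slack)
  C2: 11 − 7 = 4  (slack)
  C3: 17 − 7 = 10  (slack)
  C4: 42 − 21 = 21  (slack)
  C5: 14 − 14 = 0  (binding)

Optimal: u = 0, v = 7
Binding: C5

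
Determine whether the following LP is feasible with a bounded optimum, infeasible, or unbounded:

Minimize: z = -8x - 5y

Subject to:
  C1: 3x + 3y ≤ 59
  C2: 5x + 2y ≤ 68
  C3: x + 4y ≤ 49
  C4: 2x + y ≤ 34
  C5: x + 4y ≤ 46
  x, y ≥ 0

Feasible with a bounded optimal solution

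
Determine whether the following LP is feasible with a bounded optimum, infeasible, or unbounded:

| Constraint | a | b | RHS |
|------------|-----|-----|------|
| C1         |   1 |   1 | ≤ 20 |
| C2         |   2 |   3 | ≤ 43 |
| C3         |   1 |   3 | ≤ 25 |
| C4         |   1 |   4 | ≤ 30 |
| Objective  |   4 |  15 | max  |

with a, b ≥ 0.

Feasible with a bounded optimal solution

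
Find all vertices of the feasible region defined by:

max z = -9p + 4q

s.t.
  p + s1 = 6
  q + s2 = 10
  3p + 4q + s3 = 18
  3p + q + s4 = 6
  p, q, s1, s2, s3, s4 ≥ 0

(0, 0), (2, 0), (0.6667, 4), (0, 4.5)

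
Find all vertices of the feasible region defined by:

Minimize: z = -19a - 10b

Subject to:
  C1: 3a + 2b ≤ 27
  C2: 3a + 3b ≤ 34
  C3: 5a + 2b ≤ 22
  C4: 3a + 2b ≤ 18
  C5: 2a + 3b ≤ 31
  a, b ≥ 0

(0, 0), (4.4, 0), (2, 6), (0, 9)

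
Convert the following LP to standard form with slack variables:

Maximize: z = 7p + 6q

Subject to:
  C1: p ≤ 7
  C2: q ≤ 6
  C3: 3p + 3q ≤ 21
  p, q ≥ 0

max z = 7p + 6q

s.t.
  p + s1 = 7
  q + s2 = 6
  3p + 3q + s3 = 21
  p, q, s1, s2, s3 ≥ 0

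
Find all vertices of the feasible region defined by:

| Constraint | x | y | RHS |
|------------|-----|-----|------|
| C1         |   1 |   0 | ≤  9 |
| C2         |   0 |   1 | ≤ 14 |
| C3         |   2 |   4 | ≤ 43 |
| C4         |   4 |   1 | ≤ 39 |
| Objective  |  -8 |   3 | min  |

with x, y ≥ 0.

(0, 0), (9, 0), (9, 3), (8.071, 6.714), (0, 10.75)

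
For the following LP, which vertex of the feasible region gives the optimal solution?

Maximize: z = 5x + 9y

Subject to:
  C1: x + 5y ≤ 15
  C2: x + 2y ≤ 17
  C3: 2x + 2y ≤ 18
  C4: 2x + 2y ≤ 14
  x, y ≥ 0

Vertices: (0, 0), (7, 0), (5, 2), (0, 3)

Evaluate the objective at each vertex of the feasible region:
  z(0, 0) = 0
  z(7, 0) = 35
  z(5, 2) = 43  ←
  z(0, 3) = 27
The maximum is at x = 5, y = 2.

(5, 2)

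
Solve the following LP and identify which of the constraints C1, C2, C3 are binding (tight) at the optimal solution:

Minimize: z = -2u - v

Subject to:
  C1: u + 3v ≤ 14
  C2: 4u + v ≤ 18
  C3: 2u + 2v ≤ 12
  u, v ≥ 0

At u = 4, v = 2, compute slack b - a·x for each constraint:
  C1: 14 − 10 = 4  (slack)
  C2: 18 − 18 = 0  (binding)
  C3: 12 − 12 = 0  (binding)

Optimal: u = 4, v = 2
Binding: C2, C3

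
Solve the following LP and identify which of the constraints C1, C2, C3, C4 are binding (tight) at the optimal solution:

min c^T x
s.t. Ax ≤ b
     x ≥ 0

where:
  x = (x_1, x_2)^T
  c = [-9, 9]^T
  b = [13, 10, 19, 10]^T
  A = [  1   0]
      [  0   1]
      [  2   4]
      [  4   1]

At x_1 = 2.5, x_2 = 0, compute slack b - a·x for each constraint:
  C1: 13 − 2.5 = 10.5  (slack)
  C2: 10 − 0 = 10  (slack)
  C3: 19 − 5 = 14  (slack)
  C4: 10 − 10 = 0  (binding)

Optimal: x_1 = 2.5, x_2 = 0
Binding: C4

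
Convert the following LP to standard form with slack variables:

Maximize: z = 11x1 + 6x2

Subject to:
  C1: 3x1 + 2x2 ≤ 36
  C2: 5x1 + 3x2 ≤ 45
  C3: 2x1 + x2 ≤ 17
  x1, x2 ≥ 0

max z = 11x1 + 6x2

s.t.
  3x1 + 2x2 + s1 = 36
  5x1 + 3x2 + s2 = 45
  2x1 + x2 + s3 = 17
  x1, x2, s1, s2, s3 ≥ 0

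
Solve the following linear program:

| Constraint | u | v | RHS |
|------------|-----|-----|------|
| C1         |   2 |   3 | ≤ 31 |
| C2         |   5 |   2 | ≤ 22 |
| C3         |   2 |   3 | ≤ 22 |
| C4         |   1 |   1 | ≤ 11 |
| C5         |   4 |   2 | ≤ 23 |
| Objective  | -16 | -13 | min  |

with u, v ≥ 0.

Evaluate the objective at each vertex of the feasible region:
  z(0, 0) = 0
  z(4.4, 0) = -70.4
  z(2, 6) = -110  ←
  z(0, 7.333) = -95.33
The minimum is at u = 2, v = 6.

u = 2, v = 6, z = -110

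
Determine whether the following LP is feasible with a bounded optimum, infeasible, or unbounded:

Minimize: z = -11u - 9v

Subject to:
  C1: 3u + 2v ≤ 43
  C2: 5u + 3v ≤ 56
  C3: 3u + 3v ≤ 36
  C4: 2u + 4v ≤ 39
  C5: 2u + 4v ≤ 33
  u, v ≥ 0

Feasible with a bounded optimal solution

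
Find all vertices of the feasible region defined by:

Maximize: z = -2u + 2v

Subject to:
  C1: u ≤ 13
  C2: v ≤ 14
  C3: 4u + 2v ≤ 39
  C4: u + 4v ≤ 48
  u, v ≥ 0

(0, 0), (9.75, 0), (4.286, 10.93), (0, 12)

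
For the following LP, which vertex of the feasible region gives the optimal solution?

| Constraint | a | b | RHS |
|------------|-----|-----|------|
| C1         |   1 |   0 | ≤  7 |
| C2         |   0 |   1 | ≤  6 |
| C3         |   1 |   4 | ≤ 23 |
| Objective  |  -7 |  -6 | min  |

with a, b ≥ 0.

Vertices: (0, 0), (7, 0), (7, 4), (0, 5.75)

Evaluate the objective at each vertex of the feasible region:
  z(0, 0) = 0
  z(7, 0) = -49
  z(7, 4) = -73  ←
  z(0, 5.75) = -34.5
The minimum is at a = 7, b = 4.

(7, 4)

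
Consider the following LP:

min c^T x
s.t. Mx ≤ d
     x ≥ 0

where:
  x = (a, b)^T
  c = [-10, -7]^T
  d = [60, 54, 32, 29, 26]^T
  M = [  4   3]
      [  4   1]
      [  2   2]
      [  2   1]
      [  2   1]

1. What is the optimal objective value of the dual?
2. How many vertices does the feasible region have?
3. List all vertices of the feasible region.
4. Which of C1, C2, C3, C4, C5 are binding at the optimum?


1. -142
2. 4
3. (0, 0), (13, 0), (10, 6), (0, 16)
4. C3, C5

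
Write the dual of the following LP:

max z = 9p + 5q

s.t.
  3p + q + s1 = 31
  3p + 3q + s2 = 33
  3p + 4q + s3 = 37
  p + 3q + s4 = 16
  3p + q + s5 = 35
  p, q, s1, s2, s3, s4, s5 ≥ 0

Primal max cᵀx s.t. Ax ≤ b, x ≥ 0  →  Dual min bᵀy s.t. Aᵀy ≥ c, y ≥ 0.

Minimize: z = 31y1 + 33y2 + 37y3 + 16y4 + 35y5

Subject to:
  3y1 + 3y2 + 3y3 + y4 + 3y5 ≥ 9
  y1 + 3y2 + 4y3 + 3y4 + y5 ≥ 5
  y1, y2, y3, y4, y5 ≥ 0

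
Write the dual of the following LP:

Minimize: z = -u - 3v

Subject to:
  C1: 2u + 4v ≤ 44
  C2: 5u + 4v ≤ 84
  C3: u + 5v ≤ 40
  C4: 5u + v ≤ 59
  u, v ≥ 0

Primal min cᵀx s.t. Ax ≤ b, x ≥ 0  →  Dual max −bᵀy s.t. Aᵀy ≥ −c, y ≥ 0.

Maximize: z = -44y1 - 84y2 - 40y3 - 59y4

Subject to:
  2y1 + 5y2 + y3 + 5y4 ≥ 1
  4y1 + 4y2 + 5y3 + y4 ≥ 3
  y1, y2, y3, y4 ≥ 0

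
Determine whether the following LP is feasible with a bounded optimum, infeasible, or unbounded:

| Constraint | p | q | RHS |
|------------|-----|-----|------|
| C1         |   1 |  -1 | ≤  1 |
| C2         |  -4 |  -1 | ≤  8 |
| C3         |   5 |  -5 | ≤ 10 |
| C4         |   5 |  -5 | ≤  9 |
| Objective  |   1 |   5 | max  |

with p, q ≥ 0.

Unbounded (objective can increase without bound)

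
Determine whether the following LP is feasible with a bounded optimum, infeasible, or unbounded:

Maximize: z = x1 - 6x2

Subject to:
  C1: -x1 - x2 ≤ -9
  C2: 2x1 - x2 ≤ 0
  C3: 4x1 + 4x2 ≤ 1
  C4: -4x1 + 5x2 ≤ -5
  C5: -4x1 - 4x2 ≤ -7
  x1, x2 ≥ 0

Infeasible (no feasible solution exists)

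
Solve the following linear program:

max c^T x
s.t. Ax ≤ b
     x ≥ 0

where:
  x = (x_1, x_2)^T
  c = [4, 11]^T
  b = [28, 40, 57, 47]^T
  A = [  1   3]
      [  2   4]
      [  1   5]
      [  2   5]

Evaluate the objective at each vertex of the feasible region:
  z(0, 0) = 0
  z(20, 0) = 80
  z(6, 7) = 101
  z(1, 9) = 103  ←
  z(0, 9.333) = 102.7
The maximum is at x_1 = 1, x_2 = 9.

x_1 = 1, x_2 = 9, z = 103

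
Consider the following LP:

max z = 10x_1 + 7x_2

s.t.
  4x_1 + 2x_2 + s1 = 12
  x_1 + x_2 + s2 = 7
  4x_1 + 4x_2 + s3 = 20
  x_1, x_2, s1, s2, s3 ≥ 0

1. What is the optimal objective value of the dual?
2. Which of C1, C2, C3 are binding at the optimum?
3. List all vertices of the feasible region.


1. 38
2. C1, C3
3. (0, 0), (3, 0), (1, 4), (0, 5)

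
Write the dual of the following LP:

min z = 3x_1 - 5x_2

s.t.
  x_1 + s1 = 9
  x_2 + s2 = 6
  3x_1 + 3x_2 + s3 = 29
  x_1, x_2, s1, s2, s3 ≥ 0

Primal min cᵀx s.t. Ax ≤ b, x ≥ 0  →  Dual max −bᵀy s.t. Aᵀy ≥ −c, y ≥ 0.

Maximize: z = -9y1 - 6y2 - 29y3

Subject to:
  y1 + 3y3 ≥ -3
  y2 + 3y3 ≥ 5
  y1, y2, y3 ≥ 0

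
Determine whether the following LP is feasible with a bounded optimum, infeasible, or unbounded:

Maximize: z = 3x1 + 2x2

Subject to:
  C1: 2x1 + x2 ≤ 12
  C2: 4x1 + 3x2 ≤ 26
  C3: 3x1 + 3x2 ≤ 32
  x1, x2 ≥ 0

Feasible with a bounded optimal solution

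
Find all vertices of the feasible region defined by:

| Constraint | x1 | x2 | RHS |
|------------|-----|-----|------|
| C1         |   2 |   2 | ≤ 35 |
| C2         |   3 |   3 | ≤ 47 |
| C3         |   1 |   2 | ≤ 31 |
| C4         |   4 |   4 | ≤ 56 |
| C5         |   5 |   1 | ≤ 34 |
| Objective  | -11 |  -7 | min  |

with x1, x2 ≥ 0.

(0, 0), (6.8, 0), (5, 9), (0, 14)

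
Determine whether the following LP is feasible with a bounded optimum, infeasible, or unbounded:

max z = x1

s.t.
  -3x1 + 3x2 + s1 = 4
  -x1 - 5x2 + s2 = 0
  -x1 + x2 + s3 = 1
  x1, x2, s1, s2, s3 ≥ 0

Unbounded (objective can increase without bound)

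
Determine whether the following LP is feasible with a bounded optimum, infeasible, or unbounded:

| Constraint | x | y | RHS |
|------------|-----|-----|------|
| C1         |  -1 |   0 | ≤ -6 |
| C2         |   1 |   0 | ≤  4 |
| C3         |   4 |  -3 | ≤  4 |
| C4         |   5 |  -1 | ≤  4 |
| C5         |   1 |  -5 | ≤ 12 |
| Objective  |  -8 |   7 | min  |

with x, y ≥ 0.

Infeasible (no feasible solution exists)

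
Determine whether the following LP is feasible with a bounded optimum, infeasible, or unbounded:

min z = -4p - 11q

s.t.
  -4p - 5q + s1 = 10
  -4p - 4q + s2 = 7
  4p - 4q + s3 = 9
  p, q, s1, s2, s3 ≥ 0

Unbounded (objective can decrease without bound)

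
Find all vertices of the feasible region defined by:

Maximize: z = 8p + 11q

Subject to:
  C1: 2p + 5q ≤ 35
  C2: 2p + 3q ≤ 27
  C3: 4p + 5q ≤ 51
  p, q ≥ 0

(0, 0), (12.75, 0), (9, 3), (7.5, 4), (0, 7)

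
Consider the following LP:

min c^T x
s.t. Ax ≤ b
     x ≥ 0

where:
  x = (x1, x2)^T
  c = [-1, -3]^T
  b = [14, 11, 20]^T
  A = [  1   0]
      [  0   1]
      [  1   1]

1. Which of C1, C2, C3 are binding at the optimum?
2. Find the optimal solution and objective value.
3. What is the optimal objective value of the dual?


1. C2, C3
2. x1 = 9, x2 = 11, z = -42
3. -42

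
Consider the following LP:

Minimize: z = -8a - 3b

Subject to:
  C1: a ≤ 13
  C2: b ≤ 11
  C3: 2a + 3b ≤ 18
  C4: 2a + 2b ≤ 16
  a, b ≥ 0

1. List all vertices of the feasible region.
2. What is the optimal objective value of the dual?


1. (0, 0), (8, 0), (6, 2), (0, 6)
2. -64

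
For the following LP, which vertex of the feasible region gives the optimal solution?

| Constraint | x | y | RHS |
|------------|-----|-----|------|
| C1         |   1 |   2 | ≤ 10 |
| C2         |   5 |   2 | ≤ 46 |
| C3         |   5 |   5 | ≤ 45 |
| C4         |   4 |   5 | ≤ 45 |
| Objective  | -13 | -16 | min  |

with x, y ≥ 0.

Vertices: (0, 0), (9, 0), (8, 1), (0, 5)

Evaluate the objective at each vertex of the feasible region:
  z(0, 0) = 0
  z(9, 0) = -117
  z(8, 1) = -120  ←
  z(0, 5) = -80
The minimum is at x = 8, y = 1.

(8, 1)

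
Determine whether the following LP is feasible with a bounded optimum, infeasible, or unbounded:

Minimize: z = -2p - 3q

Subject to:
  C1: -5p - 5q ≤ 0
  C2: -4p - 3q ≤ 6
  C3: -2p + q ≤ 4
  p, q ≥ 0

Unbounded (objective can decrease without bound)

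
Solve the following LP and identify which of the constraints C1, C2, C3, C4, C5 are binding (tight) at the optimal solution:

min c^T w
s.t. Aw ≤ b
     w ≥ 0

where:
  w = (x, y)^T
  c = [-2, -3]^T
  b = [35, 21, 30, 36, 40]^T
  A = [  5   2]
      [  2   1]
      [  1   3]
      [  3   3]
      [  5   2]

At x = 3, y = 9, compute slack b - a·x for each constraint:
  C1: 35 − 33 = 2  (slack)
  C2: 21 − 15 = 6  (slack)
  C3: 30 − 30 = 0  (binding)
  C4: 36 − 36 = 0  (binding)
  C5: 40 − 33 = 7  (slack)

Optimal: x = 3, y = 9
Binding: C3, C4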